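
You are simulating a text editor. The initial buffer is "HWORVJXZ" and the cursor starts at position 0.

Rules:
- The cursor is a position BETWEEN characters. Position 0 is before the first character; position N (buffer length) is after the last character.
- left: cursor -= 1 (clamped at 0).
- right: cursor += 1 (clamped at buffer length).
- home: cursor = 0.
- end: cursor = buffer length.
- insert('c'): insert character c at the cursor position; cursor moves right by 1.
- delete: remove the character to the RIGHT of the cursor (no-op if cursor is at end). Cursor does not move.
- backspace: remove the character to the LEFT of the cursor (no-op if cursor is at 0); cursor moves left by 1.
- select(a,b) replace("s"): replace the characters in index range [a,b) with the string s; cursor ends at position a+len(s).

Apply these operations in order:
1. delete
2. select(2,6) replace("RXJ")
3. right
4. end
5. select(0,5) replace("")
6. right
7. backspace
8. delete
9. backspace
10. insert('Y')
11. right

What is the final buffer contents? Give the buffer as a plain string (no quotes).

After op 1 (delete): buf='WORVJXZ' cursor=0
After op 2 (select(2,6) replace("RXJ")): buf='WORXJZ' cursor=5
After op 3 (right): buf='WORXJZ' cursor=6
After op 4 (end): buf='WORXJZ' cursor=6
After op 5 (select(0,5) replace("")): buf='Z' cursor=0
After op 6 (right): buf='Z' cursor=1
After op 7 (backspace): buf='(empty)' cursor=0
After op 8 (delete): buf='(empty)' cursor=0
After op 9 (backspace): buf='(empty)' cursor=0
After op 10 (insert('Y')): buf='Y' cursor=1
After op 11 (right): buf='Y' cursor=1

Answer: Y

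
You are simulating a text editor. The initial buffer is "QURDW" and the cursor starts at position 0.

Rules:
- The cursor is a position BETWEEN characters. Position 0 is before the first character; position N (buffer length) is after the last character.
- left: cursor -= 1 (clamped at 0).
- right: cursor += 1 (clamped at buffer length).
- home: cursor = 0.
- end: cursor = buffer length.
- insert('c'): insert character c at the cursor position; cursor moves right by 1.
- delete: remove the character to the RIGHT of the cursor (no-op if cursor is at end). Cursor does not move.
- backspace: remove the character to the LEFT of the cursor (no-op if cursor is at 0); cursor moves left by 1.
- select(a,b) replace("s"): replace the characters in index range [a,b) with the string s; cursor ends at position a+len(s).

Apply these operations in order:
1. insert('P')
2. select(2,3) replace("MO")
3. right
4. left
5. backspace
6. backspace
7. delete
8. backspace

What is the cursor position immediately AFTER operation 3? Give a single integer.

Answer: 5

Derivation:
After op 1 (insert('P')): buf='PQURDW' cursor=1
After op 2 (select(2,3) replace("MO")): buf='PQMORDW' cursor=4
After op 3 (right): buf='PQMORDW' cursor=5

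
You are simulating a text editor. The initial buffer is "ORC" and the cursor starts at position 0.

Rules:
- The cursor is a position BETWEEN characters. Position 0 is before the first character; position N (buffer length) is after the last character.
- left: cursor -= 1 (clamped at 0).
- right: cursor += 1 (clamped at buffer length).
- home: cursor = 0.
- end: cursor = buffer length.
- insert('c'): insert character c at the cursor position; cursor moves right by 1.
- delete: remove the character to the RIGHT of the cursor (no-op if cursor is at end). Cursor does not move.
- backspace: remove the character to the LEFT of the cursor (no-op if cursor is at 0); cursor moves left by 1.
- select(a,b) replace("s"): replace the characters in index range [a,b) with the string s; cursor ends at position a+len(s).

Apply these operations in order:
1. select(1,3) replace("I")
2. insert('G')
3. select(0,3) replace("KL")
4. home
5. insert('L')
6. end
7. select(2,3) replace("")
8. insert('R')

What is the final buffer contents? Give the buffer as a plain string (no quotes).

Answer: LKR

Derivation:
After op 1 (select(1,3) replace("I")): buf='OI' cursor=2
After op 2 (insert('G')): buf='OIG' cursor=3
After op 3 (select(0,3) replace("KL")): buf='KL' cursor=2
After op 4 (home): buf='KL' cursor=0
After op 5 (insert('L')): buf='LKL' cursor=1
After op 6 (end): buf='LKL' cursor=3
After op 7 (select(2,3) replace("")): buf='LK' cursor=2
After op 8 (insert('R')): buf='LKR' cursor=3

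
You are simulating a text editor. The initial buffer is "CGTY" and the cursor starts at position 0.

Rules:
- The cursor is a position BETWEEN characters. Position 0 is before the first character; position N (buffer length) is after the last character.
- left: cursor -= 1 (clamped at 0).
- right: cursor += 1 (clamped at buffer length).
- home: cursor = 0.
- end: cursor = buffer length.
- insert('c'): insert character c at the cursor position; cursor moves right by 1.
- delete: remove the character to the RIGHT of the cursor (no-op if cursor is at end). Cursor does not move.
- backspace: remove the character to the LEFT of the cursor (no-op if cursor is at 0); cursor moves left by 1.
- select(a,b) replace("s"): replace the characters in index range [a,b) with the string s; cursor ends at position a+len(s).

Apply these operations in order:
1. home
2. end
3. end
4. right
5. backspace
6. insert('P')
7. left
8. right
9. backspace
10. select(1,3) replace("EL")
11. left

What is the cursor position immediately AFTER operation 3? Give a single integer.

After op 1 (home): buf='CGTY' cursor=0
After op 2 (end): buf='CGTY' cursor=4
After op 3 (end): buf='CGTY' cursor=4

Answer: 4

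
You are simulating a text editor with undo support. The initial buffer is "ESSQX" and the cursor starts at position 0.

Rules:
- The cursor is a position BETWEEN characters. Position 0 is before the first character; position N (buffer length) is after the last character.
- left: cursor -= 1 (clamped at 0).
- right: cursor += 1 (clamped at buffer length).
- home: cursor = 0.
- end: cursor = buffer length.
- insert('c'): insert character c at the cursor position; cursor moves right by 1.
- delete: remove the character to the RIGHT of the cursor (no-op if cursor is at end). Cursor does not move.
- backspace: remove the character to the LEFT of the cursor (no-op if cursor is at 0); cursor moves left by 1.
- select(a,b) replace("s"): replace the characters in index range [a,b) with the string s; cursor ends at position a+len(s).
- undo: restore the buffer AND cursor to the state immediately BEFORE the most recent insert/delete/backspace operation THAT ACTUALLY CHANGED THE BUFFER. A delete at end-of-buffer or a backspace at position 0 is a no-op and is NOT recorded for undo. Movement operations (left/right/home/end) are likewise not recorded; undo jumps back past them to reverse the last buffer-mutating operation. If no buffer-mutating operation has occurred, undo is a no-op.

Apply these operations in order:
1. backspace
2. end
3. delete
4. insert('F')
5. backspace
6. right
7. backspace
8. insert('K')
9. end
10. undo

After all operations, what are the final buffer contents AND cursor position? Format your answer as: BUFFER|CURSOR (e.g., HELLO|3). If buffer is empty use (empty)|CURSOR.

Answer: ESSQ|4

Derivation:
After op 1 (backspace): buf='ESSQX' cursor=0
After op 2 (end): buf='ESSQX' cursor=5
After op 3 (delete): buf='ESSQX' cursor=5
After op 4 (insert('F')): buf='ESSQXF' cursor=6
After op 5 (backspace): buf='ESSQX' cursor=5
After op 6 (right): buf='ESSQX' cursor=5
After op 7 (backspace): buf='ESSQ' cursor=4
After op 8 (insert('K')): buf='ESSQK' cursor=5
After op 9 (end): buf='ESSQK' cursor=5
After op 10 (undo): buf='ESSQ' cursor=4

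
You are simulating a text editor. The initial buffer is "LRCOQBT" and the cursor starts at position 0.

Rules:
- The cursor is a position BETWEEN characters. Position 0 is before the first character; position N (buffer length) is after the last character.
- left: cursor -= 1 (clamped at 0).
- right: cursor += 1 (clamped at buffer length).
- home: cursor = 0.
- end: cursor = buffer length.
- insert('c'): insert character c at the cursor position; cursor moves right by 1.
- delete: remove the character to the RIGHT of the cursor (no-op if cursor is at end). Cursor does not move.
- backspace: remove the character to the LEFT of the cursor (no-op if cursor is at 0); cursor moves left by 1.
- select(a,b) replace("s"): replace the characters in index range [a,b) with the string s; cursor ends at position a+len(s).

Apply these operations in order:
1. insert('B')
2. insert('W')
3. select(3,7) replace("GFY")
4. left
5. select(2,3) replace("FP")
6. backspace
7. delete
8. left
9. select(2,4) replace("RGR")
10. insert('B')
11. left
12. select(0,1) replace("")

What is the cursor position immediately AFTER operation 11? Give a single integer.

After op 1 (insert('B')): buf='BLRCOQBT' cursor=1
After op 2 (insert('W')): buf='BWLRCOQBT' cursor=2
After op 3 (select(3,7) replace("GFY")): buf='BWLGFYBT' cursor=6
After op 4 (left): buf='BWLGFYBT' cursor=5
After op 5 (select(2,3) replace("FP")): buf='BWFPGFYBT' cursor=4
After op 6 (backspace): buf='BWFGFYBT' cursor=3
After op 7 (delete): buf='BWFFYBT' cursor=3
After op 8 (left): buf='BWFFYBT' cursor=2
After op 9 (select(2,4) replace("RGR")): buf='BWRGRYBT' cursor=5
After op 10 (insert('B')): buf='BWRGRBYBT' cursor=6
After op 11 (left): buf='BWRGRBYBT' cursor=5

Answer: 5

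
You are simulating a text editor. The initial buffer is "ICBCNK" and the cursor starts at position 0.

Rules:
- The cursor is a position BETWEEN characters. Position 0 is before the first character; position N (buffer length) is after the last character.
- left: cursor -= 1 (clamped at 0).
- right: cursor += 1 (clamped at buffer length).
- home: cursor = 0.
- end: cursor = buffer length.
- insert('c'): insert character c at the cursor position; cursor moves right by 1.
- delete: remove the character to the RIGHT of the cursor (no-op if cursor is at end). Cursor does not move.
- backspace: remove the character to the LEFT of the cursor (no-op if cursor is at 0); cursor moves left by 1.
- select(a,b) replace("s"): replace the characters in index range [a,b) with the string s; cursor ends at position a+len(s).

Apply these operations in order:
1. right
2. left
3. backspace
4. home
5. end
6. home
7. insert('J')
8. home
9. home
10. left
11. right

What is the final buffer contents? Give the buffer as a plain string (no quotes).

Answer: JICBCNK

Derivation:
After op 1 (right): buf='ICBCNK' cursor=1
After op 2 (left): buf='ICBCNK' cursor=0
After op 3 (backspace): buf='ICBCNK' cursor=0
After op 4 (home): buf='ICBCNK' cursor=0
After op 5 (end): buf='ICBCNK' cursor=6
After op 6 (home): buf='ICBCNK' cursor=0
After op 7 (insert('J')): buf='JICBCNK' cursor=1
After op 8 (home): buf='JICBCNK' cursor=0
After op 9 (home): buf='JICBCNK' cursor=0
After op 10 (left): buf='JICBCNK' cursor=0
After op 11 (right): buf='JICBCNK' cursor=1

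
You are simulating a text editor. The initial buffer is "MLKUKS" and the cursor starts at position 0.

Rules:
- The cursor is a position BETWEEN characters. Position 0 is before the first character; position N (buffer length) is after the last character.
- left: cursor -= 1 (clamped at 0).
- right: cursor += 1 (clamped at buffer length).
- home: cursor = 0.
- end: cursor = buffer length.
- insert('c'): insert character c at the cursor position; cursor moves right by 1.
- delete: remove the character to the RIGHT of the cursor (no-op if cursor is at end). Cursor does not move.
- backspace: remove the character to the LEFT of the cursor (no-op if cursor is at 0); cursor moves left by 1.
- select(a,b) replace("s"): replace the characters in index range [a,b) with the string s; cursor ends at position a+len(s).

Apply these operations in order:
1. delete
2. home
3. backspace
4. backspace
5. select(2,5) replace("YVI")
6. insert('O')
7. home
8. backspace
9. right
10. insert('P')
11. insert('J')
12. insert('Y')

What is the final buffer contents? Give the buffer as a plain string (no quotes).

After op 1 (delete): buf='LKUKS' cursor=0
After op 2 (home): buf='LKUKS' cursor=0
After op 3 (backspace): buf='LKUKS' cursor=0
After op 4 (backspace): buf='LKUKS' cursor=0
After op 5 (select(2,5) replace("YVI")): buf='LKYVI' cursor=5
After op 6 (insert('O')): buf='LKYVIO' cursor=6
After op 7 (home): buf='LKYVIO' cursor=0
After op 8 (backspace): buf='LKYVIO' cursor=0
After op 9 (right): buf='LKYVIO' cursor=1
After op 10 (insert('P')): buf='LPKYVIO' cursor=2
After op 11 (insert('J')): buf='LPJKYVIO' cursor=3
After op 12 (insert('Y')): buf='LPJYKYVIO' cursor=4

Answer: LPJYKYVIO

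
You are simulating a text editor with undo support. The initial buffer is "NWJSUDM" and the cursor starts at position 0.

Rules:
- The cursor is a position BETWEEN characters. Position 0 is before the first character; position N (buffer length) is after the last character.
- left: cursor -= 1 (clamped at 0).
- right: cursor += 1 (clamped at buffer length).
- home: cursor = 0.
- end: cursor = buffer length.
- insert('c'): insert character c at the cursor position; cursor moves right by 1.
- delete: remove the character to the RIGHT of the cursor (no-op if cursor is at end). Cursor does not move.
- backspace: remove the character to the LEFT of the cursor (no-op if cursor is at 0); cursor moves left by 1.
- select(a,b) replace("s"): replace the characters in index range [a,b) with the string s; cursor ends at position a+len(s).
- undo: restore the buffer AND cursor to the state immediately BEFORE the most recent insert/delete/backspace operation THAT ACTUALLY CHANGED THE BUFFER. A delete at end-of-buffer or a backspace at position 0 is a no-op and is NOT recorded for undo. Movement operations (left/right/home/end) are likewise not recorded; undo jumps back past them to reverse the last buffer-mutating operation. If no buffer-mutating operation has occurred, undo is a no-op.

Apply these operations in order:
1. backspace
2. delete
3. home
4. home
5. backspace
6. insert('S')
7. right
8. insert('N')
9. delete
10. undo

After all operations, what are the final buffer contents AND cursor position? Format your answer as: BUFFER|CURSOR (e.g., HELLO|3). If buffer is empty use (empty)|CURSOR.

After op 1 (backspace): buf='NWJSUDM' cursor=0
After op 2 (delete): buf='WJSUDM' cursor=0
After op 3 (home): buf='WJSUDM' cursor=0
After op 4 (home): buf='WJSUDM' cursor=0
After op 5 (backspace): buf='WJSUDM' cursor=0
After op 6 (insert('S')): buf='SWJSUDM' cursor=1
After op 7 (right): buf='SWJSUDM' cursor=2
After op 8 (insert('N')): buf='SWNJSUDM' cursor=3
After op 9 (delete): buf='SWNSUDM' cursor=3
After op 10 (undo): buf='SWNJSUDM' cursor=3

Answer: SWNJSUDM|3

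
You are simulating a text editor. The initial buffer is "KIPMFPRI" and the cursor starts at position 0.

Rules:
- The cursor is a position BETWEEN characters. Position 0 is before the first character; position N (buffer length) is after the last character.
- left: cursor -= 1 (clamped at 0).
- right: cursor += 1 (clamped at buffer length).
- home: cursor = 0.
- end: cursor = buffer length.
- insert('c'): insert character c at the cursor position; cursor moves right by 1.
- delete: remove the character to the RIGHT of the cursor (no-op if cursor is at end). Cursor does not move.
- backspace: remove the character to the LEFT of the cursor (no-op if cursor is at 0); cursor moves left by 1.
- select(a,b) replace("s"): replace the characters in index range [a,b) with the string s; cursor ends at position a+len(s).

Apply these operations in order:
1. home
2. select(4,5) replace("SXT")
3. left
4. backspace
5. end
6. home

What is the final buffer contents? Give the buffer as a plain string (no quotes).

After op 1 (home): buf='KIPMFPRI' cursor=0
After op 2 (select(4,5) replace("SXT")): buf='KIPMSXTPRI' cursor=7
After op 3 (left): buf='KIPMSXTPRI' cursor=6
After op 4 (backspace): buf='KIPMSTPRI' cursor=5
After op 5 (end): buf='KIPMSTPRI' cursor=9
After op 6 (home): buf='KIPMSTPRI' cursor=0

Answer: KIPMSTPRI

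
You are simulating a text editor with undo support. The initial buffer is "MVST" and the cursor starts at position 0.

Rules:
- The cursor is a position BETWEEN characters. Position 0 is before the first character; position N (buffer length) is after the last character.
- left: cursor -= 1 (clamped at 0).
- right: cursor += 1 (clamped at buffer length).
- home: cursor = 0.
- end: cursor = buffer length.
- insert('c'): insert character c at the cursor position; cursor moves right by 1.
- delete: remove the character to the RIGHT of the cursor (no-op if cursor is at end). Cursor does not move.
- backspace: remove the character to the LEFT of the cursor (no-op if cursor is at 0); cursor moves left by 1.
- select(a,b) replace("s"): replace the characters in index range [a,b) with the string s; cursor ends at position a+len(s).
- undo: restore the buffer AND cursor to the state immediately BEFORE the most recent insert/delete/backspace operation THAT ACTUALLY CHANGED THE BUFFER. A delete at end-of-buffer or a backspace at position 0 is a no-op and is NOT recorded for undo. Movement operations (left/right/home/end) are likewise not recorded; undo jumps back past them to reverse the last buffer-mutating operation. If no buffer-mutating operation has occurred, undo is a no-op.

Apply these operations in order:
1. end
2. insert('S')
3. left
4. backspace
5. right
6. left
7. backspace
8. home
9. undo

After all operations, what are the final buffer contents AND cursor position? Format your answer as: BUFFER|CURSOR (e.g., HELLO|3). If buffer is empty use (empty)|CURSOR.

Answer: MVSS|3

Derivation:
After op 1 (end): buf='MVST' cursor=4
After op 2 (insert('S')): buf='MVSTS' cursor=5
After op 3 (left): buf='MVSTS' cursor=4
After op 4 (backspace): buf='MVSS' cursor=3
After op 5 (right): buf='MVSS' cursor=4
After op 6 (left): buf='MVSS' cursor=3
After op 7 (backspace): buf='MVS' cursor=2
After op 8 (home): buf='MVS' cursor=0
After op 9 (undo): buf='MVSS' cursor=3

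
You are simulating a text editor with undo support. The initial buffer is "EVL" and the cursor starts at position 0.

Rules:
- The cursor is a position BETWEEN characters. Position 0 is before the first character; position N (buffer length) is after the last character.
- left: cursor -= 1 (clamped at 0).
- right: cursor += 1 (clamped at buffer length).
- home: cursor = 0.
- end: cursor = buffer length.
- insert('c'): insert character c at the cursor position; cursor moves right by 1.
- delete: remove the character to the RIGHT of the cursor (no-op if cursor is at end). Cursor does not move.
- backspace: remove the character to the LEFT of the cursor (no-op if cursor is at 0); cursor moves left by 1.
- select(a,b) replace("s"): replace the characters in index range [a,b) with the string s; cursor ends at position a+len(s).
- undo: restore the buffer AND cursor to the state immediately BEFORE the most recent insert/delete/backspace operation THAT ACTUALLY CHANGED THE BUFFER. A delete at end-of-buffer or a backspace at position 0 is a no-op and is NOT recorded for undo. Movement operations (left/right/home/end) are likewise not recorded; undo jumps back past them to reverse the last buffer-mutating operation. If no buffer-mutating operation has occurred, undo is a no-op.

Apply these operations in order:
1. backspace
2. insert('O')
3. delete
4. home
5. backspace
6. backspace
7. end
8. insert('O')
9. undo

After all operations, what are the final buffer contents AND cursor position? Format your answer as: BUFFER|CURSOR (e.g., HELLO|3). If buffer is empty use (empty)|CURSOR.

Answer: OVL|3

Derivation:
After op 1 (backspace): buf='EVL' cursor=0
After op 2 (insert('O')): buf='OEVL' cursor=1
After op 3 (delete): buf='OVL' cursor=1
After op 4 (home): buf='OVL' cursor=0
After op 5 (backspace): buf='OVL' cursor=0
After op 6 (backspace): buf='OVL' cursor=0
After op 7 (end): buf='OVL' cursor=3
After op 8 (insert('O')): buf='OVLO' cursor=4
After op 9 (undo): buf='OVL' cursor=3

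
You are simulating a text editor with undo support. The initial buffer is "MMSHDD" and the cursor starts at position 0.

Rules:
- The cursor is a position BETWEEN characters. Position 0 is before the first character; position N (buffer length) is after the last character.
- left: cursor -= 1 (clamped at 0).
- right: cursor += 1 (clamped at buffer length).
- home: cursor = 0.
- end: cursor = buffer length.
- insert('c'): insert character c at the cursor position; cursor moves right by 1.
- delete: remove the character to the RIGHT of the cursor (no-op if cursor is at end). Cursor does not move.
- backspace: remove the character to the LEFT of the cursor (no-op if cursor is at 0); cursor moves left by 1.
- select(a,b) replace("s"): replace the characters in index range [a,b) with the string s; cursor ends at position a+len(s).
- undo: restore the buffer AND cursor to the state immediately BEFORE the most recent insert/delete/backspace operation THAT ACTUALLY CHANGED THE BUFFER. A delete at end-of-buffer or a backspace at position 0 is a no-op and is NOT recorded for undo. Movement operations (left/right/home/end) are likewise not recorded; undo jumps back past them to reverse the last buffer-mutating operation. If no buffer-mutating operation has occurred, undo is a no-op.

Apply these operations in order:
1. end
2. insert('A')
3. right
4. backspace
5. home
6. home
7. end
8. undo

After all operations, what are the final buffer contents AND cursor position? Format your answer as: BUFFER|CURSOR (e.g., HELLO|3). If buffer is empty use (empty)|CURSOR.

Answer: MMSHDDA|7

Derivation:
After op 1 (end): buf='MMSHDD' cursor=6
After op 2 (insert('A')): buf='MMSHDDA' cursor=7
After op 3 (right): buf='MMSHDDA' cursor=7
After op 4 (backspace): buf='MMSHDD' cursor=6
After op 5 (home): buf='MMSHDD' cursor=0
After op 6 (home): buf='MMSHDD' cursor=0
After op 7 (end): buf='MMSHDD' cursor=6
After op 8 (undo): buf='MMSHDDA' cursor=7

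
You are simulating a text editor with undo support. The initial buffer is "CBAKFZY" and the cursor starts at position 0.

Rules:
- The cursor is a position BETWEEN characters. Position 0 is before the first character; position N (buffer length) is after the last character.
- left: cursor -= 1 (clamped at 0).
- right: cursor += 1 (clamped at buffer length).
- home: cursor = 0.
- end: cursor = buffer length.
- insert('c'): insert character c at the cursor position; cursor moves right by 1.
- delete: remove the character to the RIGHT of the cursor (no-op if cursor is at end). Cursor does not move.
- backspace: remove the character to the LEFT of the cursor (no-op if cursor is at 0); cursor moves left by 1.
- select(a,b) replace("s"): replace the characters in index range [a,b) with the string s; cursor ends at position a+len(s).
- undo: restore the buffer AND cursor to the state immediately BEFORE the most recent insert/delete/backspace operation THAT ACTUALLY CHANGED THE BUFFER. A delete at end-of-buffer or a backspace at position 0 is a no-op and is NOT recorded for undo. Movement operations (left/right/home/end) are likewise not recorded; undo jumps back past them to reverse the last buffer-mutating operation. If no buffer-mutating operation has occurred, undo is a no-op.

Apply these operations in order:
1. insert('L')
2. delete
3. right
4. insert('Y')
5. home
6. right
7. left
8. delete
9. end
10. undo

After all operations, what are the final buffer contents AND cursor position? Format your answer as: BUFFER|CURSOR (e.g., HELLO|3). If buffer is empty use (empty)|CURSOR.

Answer: LBYAKFZY|0

Derivation:
After op 1 (insert('L')): buf='LCBAKFZY' cursor=1
After op 2 (delete): buf='LBAKFZY' cursor=1
After op 3 (right): buf='LBAKFZY' cursor=2
After op 4 (insert('Y')): buf='LBYAKFZY' cursor=3
After op 5 (home): buf='LBYAKFZY' cursor=0
After op 6 (right): buf='LBYAKFZY' cursor=1
After op 7 (left): buf='LBYAKFZY' cursor=0
After op 8 (delete): buf='BYAKFZY' cursor=0
After op 9 (end): buf='BYAKFZY' cursor=7
After op 10 (undo): buf='LBYAKFZY' cursor=0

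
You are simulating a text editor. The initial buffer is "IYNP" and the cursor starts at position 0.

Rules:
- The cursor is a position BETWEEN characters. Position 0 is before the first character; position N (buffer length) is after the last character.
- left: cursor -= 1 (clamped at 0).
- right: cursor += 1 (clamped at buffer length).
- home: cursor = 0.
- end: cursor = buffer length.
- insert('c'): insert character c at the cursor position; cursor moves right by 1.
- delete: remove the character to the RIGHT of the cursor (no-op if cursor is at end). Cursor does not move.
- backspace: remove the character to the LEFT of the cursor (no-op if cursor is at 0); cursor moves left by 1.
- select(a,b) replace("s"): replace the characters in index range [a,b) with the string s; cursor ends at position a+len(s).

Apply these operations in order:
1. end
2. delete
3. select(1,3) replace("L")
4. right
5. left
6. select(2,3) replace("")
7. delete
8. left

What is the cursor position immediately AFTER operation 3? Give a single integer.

After op 1 (end): buf='IYNP' cursor=4
After op 2 (delete): buf='IYNP' cursor=4
After op 3 (select(1,3) replace("L")): buf='ILP' cursor=2

Answer: 2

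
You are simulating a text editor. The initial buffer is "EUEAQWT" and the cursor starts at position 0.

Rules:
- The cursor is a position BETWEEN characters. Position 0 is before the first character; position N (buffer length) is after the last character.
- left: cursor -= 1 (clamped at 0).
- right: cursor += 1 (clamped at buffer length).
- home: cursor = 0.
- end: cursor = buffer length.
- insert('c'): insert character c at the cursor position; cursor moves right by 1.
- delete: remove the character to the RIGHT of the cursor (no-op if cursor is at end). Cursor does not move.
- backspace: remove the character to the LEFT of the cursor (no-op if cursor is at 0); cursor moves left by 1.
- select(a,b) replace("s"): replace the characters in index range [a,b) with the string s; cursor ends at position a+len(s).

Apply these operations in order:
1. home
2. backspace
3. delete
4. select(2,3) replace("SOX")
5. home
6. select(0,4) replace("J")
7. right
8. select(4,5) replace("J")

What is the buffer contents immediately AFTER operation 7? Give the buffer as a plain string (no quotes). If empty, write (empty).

After op 1 (home): buf='EUEAQWT' cursor=0
After op 2 (backspace): buf='EUEAQWT' cursor=0
After op 3 (delete): buf='UEAQWT' cursor=0
After op 4 (select(2,3) replace("SOX")): buf='UESOXQWT' cursor=5
After op 5 (home): buf='UESOXQWT' cursor=0
After op 6 (select(0,4) replace("J")): buf='JXQWT' cursor=1
After op 7 (right): buf='JXQWT' cursor=2

Answer: JXQWT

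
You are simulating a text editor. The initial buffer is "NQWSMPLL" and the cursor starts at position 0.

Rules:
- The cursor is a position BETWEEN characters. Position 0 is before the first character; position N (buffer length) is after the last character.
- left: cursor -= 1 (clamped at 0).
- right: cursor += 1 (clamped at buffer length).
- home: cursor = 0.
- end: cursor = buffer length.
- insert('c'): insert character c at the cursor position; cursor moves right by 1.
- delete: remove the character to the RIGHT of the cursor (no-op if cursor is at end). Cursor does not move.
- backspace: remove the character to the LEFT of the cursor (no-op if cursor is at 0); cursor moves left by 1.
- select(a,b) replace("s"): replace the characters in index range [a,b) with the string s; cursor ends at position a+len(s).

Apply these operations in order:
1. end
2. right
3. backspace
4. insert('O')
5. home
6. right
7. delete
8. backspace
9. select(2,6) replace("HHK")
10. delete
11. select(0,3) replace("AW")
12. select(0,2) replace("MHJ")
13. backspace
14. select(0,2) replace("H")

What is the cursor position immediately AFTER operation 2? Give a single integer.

After op 1 (end): buf='NQWSMPLL' cursor=8
After op 2 (right): buf='NQWSMPLL' cursor=8

Answer: 8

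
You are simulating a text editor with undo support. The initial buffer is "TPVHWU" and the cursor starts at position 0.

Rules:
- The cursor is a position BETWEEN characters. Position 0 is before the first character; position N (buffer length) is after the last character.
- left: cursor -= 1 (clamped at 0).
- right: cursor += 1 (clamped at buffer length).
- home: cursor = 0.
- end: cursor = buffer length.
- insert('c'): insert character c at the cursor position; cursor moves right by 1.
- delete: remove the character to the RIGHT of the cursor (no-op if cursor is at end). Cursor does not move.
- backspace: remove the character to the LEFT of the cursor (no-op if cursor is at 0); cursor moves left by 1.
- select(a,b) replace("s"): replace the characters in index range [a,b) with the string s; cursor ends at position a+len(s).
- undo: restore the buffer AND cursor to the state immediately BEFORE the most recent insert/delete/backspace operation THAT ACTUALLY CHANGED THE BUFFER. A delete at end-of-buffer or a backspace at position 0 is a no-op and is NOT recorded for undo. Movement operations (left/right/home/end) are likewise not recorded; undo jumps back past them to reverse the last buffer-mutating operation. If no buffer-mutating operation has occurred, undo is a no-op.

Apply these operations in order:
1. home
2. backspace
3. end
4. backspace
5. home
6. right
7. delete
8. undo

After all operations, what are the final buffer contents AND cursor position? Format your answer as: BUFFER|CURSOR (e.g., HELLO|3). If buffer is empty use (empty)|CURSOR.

Answer: TPVHW|1

Derivation:
After op 1 (home): buf='TPVHWU' cursor=0
After op 2 (backspace): buf='TPVHWU' cursor=0
After op 3 (end): buf='TPVHWU' cursor=6
After op 4 (backspace): buf='TPVHW' cursor=5
After op 5 (home): buf='TPVHW' cursor=0
After op 6 (right): buf='TPVHW' cursor=1
After op 7 (delete): buf='TVHW' cursor=1
After op 8 (undo): buf='TPVHW' cursor=1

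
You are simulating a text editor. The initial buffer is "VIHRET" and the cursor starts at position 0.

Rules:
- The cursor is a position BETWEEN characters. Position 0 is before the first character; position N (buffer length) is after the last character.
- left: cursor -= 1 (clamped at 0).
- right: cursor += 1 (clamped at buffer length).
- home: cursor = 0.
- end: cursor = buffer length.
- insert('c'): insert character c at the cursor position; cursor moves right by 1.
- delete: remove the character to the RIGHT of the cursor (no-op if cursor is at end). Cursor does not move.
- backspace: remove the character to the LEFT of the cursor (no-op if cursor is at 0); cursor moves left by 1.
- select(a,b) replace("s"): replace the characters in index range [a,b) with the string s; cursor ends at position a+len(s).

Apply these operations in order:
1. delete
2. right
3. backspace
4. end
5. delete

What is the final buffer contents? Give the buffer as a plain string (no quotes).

Answer: HRET

Derivation:
After op 1 (delete): buf='IHRET' cursor=0
After op 2 (right): buf='IHRET' cursor=1
After op 3 (backspace): buf='HRET' cursor=0
After op 4 (end): buf='HRET' cursor=4
After op 5 (delete): buf='HRET' cursor=4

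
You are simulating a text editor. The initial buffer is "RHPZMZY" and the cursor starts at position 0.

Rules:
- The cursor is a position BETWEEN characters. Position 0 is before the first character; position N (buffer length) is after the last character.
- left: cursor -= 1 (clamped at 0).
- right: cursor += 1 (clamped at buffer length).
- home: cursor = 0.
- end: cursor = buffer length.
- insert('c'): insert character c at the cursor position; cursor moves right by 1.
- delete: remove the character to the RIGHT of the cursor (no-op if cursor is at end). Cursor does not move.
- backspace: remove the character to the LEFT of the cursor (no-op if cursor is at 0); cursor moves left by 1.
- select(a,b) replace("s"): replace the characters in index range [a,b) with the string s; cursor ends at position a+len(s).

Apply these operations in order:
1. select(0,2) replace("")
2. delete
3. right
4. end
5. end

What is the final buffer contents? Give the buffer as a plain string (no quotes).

Answer: ZMZY

Derivation:
After op 1 (select(0,2) replace("")): buf='PZMZY' cursor=0
After op 2 (delete): buf='ZMZY' cursor=0
After op 3 (right): buf='ZMZY' cursor=1
After op 4 (end): buf='ZMZY' cursor=4
After op 5 (end): buf='ZMZY' cursor=4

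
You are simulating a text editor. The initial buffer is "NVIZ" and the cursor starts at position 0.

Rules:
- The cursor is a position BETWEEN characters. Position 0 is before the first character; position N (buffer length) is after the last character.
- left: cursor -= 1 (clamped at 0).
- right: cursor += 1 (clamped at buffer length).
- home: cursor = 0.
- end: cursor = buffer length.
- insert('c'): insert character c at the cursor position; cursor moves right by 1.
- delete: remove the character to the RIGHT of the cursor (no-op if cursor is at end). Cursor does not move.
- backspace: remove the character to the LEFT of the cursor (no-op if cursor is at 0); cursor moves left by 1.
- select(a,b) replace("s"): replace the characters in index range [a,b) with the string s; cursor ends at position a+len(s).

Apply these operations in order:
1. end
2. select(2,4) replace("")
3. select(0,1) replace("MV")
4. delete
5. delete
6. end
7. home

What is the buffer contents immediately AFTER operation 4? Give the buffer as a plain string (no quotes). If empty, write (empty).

After op 1 (end): buf='NVIZ' cursor=4
After op 2 (select(2,4) replace("")): buf='NV' cursor=2
After op 3 (select(0,1) replace("MV")): buf='MVV' cursor=2
After op 4 (delete): buf='MV' cursor=2

Answer: MV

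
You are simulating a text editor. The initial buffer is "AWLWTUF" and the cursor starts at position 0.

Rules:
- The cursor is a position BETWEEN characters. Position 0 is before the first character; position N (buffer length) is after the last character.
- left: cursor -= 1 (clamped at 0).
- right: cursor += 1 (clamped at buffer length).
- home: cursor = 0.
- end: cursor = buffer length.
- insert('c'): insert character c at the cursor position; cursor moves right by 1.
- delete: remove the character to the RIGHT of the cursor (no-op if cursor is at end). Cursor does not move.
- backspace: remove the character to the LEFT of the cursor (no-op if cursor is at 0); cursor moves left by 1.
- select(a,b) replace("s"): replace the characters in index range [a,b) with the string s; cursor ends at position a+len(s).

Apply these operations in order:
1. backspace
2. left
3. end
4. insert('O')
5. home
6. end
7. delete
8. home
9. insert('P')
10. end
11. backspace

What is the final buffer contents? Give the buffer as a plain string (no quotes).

After op 1 (backspace): buf='AWLWTUF' cursor=0
After op 2 (left): buf='AWLWTUF' cursor=0
After op 3 (end): buf='AWLWTUF' cursor=7
After op 4 (insert('O')): buf='AWLWTUFO' cursor=8
After op 5 (home): buf='AWLWTUFO' cursor=0
After op 6 (end): buf='AWLWTUFO' cursor=8
After op 7 (delete): buf='AWLWTUFO' cursor=8
After op 8 (home): buf='AWLWTUFO' cursor=0
After op 9 (insert('P')): buf='PAWLWTUFO' cursor=1
After op 10 (end): buf='PAWLWTUFO' cursor=9
After op 11 (backspace): buf='PAWLWTUF' cursor=8

Answer: PAWLWTUF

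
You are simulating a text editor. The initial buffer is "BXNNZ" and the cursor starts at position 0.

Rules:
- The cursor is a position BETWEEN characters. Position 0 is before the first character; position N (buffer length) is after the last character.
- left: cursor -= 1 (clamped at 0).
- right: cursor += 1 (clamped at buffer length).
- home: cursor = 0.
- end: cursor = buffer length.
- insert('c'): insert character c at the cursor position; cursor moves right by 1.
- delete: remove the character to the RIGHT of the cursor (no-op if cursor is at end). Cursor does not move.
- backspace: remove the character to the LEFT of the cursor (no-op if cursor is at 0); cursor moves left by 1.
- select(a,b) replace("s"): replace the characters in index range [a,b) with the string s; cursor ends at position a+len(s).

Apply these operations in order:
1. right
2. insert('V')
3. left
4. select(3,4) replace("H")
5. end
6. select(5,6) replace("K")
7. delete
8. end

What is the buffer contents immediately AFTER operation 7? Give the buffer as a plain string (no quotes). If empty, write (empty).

Answer: BVXHNK

Derivation:
After op 1 (right): buf='BXNNZ' cursor=1
After op 2 (insert('V')): buf='BVXNNZ' cursor=2
After op 3 (left): buf='BVXNNZ' cursor=1
After op 4 (select(3,4) replace("H")): buf='BVXHNZ' cursor=4
After op 5 (end): buf='BVXHNZ' cursor=6
After op 6 (select(5,6) replace("K")): buf='BVXHNK' cursor=6
After op 7 (delete): buf='BVXHNK' cursor=6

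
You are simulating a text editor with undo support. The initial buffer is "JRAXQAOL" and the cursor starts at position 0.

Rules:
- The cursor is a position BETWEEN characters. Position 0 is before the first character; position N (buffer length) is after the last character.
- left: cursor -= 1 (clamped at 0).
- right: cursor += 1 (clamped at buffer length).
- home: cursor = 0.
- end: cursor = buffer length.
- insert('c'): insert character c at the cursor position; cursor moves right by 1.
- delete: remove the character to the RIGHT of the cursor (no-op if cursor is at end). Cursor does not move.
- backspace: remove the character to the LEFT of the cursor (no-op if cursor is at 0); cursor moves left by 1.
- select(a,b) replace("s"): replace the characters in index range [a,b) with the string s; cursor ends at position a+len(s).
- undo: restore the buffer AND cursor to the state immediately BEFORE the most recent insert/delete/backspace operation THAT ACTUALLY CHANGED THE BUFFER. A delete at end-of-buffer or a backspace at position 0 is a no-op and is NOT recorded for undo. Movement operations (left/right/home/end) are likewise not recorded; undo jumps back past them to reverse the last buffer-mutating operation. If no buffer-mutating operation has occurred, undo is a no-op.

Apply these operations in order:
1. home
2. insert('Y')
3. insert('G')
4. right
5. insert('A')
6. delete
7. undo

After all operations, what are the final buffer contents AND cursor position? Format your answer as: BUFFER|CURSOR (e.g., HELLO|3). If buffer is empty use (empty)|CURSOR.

After op 1 (home): buf='JRAXQAOL' cursor=0
After op 2 (insert('Y')): buf='YJRAXQAOL' cursor=1
After op 3 (insert('G')): buf='YGJRAXQAOL' cursor=2
After op 4 (right): buf='YGJRAXQAOL' cursor=3
After op 5 (insert('A')): buf='YGJARAXQAOL' cursor=4
After op 6 (delete): buf='YGJAAXQAOL' cursor=4
After op 7 (undo): buf='YGJARAXQAOL' cursor=4

Answer: YGJARAXQAOL|4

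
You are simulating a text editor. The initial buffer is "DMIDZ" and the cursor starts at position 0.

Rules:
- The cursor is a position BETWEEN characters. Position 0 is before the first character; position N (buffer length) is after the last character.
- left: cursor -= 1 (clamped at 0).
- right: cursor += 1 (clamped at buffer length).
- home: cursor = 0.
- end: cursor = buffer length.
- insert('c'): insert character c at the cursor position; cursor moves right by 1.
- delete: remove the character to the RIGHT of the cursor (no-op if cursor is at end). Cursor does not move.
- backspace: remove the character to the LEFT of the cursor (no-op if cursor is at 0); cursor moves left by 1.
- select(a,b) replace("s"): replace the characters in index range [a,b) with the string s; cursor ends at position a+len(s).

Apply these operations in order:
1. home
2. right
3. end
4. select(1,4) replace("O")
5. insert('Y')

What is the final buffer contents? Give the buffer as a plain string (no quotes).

After op 1 (home): buf='DMIDZ' cursor=0
After op 2 (right): buf='DMIDZ' cursor=1
After op 3 (end): buf='DMIDZ' cursor=5
After op 4 (select(1,4) replace("O")): buf='DOZ' cursor=2
After op 5 (insert('Y')): buf='DOYZ' cursor=3

Answer: DOYZ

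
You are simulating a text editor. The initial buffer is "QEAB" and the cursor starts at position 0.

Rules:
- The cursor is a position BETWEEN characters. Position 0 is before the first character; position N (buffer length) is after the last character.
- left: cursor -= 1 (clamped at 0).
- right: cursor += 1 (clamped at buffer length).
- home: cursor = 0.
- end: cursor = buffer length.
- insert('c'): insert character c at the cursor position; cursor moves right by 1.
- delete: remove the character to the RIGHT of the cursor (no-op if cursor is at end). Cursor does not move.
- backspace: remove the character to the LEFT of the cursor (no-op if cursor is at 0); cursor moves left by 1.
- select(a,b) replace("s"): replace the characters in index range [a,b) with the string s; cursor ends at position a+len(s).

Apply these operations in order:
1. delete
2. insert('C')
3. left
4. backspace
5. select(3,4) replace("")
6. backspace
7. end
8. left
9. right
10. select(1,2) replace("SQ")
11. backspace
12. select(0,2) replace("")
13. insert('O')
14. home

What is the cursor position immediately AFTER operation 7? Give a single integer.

After op 1 (delete): buf='EAB' cursor=0
After op 2 (insert('C')): buf='CEAB' cursor=1
After op 3 (left): buf='CEAB' cursor=0
After op 4 (backspace): buf='CEAB' cursor=0
After op 5 (select(3,4) replace("")): buf='CEA' cursor=3
After op 6 (backspace): buf='CE' cursor=2
After op 7 (end): buf='CE' cursor=2

Answer: 2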